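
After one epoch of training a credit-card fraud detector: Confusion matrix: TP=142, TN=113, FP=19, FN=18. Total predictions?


Total = TP + TN + FP + FN
= 142 + 113 + 19 + 18
= 292
(Predicted positive: 161, predicted negative: 131)

292


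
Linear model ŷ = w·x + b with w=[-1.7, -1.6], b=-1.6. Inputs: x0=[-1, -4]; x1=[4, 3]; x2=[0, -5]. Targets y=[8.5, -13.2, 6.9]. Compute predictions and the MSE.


ŷ0 = (-1.7)·(-1) + (-1.6)·(-4) - 1.6 = 6.5
ŷ1 = (-1.7)·(4) + (-1.6)·(3) - 1.6 = -13.2
ŷ2 = (-1.7)·(0) + (-1.6)·(-5) - 1.6 = 6.4
errors² = [4.0, 0.0, 0.25]
MSE = 4.2500/3 = 1.4167

1.4167


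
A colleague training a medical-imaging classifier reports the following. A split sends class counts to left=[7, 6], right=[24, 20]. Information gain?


Parent = [31, 26], H_parent = 0.9944
H_left = 0.9957 (n=13), H_right = 0.994 (n=44)
H_children = (13/57)·0.9957 + (44/57)·0.994 = 0.9944
IG = 0.9944 - 0.9944 = 0.0

0.0


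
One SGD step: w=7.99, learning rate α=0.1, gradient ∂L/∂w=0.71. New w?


w_new = w - α·∇
= 7.99 - 0.1·0.71
= 7.99 - 0.071
= 7.919

7.919


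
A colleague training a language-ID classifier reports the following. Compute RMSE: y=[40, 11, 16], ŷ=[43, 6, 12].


MSE = 50/3 = 16.6667
RMSE = √(50/3) = 4.0825

4.0825


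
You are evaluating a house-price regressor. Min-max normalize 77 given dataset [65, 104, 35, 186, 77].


min=35, max=186
(77-35)/(186-35) = 42/151 = 0.2781

0.2781


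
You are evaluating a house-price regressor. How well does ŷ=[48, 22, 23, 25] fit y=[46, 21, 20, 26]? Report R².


ȳ = 28.25
SS_res = Σ(y-ŷ)² = 15
SS_tot = Σ(y-ȳ)² = 440.75
R² = 1 - SS_res/SS_tot = 1 - 0.034 = 0.966

0.966


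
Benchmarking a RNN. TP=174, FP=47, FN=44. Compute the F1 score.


Precision = 174/221 = 0.7873
Recall = 174/218 = 0.7982
F1 = 2·P·R/(P+R) = 2·TP/(2·TP+FP+FN) = 348/(348+47+44) = 348/439 = 0.7927

0.7927


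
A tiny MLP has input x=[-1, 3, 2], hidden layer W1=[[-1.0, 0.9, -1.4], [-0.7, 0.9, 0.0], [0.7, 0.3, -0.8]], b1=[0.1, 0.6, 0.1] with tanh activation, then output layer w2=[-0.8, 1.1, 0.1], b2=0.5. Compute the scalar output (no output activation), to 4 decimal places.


z1[0] = (-1.0)·(-1) + (0.9)·(3) + (-1.4)·(2) + 0.1 = 1.0
z1[1] = (-0.7)·(-1) + (0.9)·(3) + (0.0)·(2) + 0.6 = 4.0
z1[2] = (0.7)·(-1) + (0.3)·(3) + (-0.8)·(2) + 0.1 = -1.3
h = tanh(z1) = [0.7616, 0.9993, -0.8617]
output = (-0.8)·(0.7616) + (1.1)·(0.9993) + (0.1)·(-0.8617) + 0.5 = 0.9038

0.9038


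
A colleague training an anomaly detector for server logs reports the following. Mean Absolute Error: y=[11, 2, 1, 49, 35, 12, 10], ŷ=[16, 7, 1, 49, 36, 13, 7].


Absolute errors: |11-16|=5, |2-7|=5, |1-1|=0, |49-49|=0, |35-36|=1, |12-13|=1, |10-7|=3
Sum = 15
MAE = 15/7 = 15/7

15/7


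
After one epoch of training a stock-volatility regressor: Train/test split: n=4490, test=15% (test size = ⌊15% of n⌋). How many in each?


Test = ⌊4490·15/100⌋ = 673
Train = 4490 - 673 = 3817

Train: 3817, Test: 673


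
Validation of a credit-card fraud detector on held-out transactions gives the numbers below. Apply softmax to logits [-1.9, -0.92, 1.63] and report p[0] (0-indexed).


Exponentials: e^-1.9=0.1496, e^-0.92=0.3985, e^1.63=5.1039
Sum = 5.652
Softmax = [0.0265, 0.0705, 0.903]
p[0] = 0.1496/5.652 = 0.0265

0.0265


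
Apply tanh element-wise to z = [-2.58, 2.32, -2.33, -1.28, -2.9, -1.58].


tanh(-2.58) = -0.9886
tanh(2.32) = 0.9809
tanh(-2.33) = -0.9812
tanh(-1.28) = -0.8565
tanh(-2.9) = -0.994
tanh(-1.58) = -0.9186
result = [-0.9886, 0.9809, -0.9812, -0.8565, -0.994, -0.9186]

[-0.9886, 0.9809, -0.9812, -0.8565, -0.994, -0.9186]


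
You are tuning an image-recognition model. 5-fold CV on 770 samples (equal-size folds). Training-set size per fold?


Fold size = 770/5 = 154
Training per fold = 770 - 154 = 616

616


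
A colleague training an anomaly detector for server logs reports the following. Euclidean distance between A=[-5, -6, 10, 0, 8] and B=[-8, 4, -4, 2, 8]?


d = √((-5+ 8)² + (-6-4)² + (10+ 4)² + (0-2)² + (8-8)²)
  = √(9 + 100 + 196 + 4 + 0)
  = √309 = 17.5784

17.5784


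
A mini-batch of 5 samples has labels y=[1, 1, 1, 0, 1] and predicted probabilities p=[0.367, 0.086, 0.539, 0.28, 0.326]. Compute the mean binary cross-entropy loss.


L[0] = -ln(0.367) = 1.0024
L[1] = -ln(0.086) = 2.4534
L[2] = -ln(0.539) = 0.618
L[3] = -ln(1-0.28) = -ln(0.72) = 0.3285
L[4] = -ln(0.326) = 1.1209
mean = (1.0024 + 2.4534 + 0.618 + 0.3285 + 1.1209)/5 = 1.1046

1.1046


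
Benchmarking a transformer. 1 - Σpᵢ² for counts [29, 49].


Probabilities: [29/78, 49/78] ≈ [0.3718, 0.6282]
Σpᵢ² = (841 + 2401)/78² = 3242/6084
Gini = 1 - Σpᵢ² = 1 - 3242/6084 = 0.4671

0.4671


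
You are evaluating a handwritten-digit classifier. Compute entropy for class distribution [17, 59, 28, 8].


Probabilities: [17/112, 59/112, 28/112, 8/112] ≈ [0.1518, 0.5268, 0.25, 0.0714]
H = -((17/112)·log₂(17/112) + (59/112)·log₂(59/112) + (28/112)·log₂(28/112) + (8/112)·log₂(8/112))
  = 1.6719 bits

1.6719 bits


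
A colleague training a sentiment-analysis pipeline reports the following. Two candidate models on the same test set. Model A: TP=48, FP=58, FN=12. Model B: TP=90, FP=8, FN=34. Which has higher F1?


Model A: P=48/106=0.4528, R=48/60=0.8, F1=2PR/(P+R)=2TP/(2TP+FP+FN)=96/166=0.5783
Model B: P=90/98=0.9184, R=90/124=0.7258, F1=2PR/(P+R)=2TP/(2TP+FP+FN)=180/222=0.8108
0.5783 < 0.8108 → Model B

Model B


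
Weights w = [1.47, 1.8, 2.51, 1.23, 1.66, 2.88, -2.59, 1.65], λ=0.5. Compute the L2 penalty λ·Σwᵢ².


‖w‖₂² = (1.47)² + (1.8)² + (2.51)² + (1.23)² + (1.66)² + (2.88)² + (-2.59)² + (1.65)²
     = 2.1609 + 3.24 + 6.3001 + 1.5129 + 2.7556 + 8.2944 + 6.7081 + 2.7225
     = 33.6945
λ·‖w‖₂² = 0.5·33.6945 = 16.84725

16.84725


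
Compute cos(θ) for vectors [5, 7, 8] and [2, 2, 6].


A·B = 5·2 + 7·2 + 8·6 = 72
‖A‖ = √138 = 11.7473, ‖B‖ = √44 = 6.6332
cos = 72/(√138·√44) = 72/√6072 = 0.924

0.924


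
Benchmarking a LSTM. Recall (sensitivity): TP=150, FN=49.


Recall = TP/(TP+FN)
= 150/(150+49)
= 150/199 = 75.38%

75.38%


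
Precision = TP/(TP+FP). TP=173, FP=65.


Precision = TP/(TP+FP)
= 173/(173+65)
= 173/238 = 72.69%

72.69%


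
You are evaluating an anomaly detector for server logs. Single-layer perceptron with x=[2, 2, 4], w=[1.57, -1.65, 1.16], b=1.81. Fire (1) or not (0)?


z = (2)·(1.57) + (2)·(-1.65) + (4)·(1.16) + 1.81
  = 6.29
step(z) = 1 (z≥0)

1


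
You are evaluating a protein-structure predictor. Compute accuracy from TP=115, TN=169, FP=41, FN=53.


Accuracy = (TP+TN)/(TP+TN+FP+FN)
= (115+169)/(378)
= 284/378 = 75.13%

75.13%


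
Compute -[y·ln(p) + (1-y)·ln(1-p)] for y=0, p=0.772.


BCE = -[y·ln(p) + (1-y)·ln(1-p)]
= -0 - 1·ln(1-0.772)
= -ln(0.228) = 1.4784

1.4784


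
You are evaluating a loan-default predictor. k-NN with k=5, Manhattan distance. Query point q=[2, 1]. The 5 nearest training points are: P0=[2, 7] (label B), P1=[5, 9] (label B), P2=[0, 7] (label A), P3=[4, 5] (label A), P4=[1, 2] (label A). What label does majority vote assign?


d(q,P0) = 6  (label B)
d(q,P1) = 11  (label B)
d(q,P2) = 8  (label A)
d(q,P3) = 6  (label A)
d(q,P4) = 2  (label A)
Votes: A=3, B=2
Majority → A

A


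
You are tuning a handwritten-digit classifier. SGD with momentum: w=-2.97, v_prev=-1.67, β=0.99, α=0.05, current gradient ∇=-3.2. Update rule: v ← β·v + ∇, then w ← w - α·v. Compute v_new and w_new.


v_new = 0.99·-1.67 - 3.2 = -1.6533 - 3.2 = -4.8533
w_new = -2.97 - 0.05·-4.8533 = -2.97 + 0.242665 = -2.727335

v_new=-4.8533, w_new=-2.727335


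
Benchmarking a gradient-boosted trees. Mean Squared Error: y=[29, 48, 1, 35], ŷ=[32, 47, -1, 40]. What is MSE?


Squared errors: (29-32)²=9, (48-47)²=1, (1+ 1)²=4, (35-40)²=25
Sum = 39
MSE = 39/4 = 39/4

39/4


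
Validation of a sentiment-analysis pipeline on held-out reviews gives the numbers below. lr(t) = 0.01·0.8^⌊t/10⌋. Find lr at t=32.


n_drops = ⌊32/10⌋ = 3
lr = 0.01·0.8^3 = 0.01·0.512 = 0.00512

0.00512


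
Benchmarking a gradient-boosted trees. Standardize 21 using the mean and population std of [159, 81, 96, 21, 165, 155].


μ = 112.8333, σ = 52.2188
z = (21 - 112.8333)/52.2188 = -1.7586

-1.7586


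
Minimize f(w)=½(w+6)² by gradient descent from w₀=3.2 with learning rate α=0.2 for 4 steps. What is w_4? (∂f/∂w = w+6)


step 1: grad = 3.2+6 = 9.2; w = 3.2 - 0.2·(9.2) = 1.36
step 2: grad = 1.36+6 = 7.36; w = 1.36 - 0.2·(7.36) = -0.112
step 3: grad = -0.112+6 = 5.888; w = -0.112 - 0.2·(5.888) = -1.2896
step 4: grad = -1.2896+6 = 4.7104; w = -1.2896 - 0.2·(4.7104) = -2.23168

-2.23168


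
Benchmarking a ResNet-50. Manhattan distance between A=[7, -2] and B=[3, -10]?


d = |7-3| + |-2+ 10|
  = 4 + 8
  = 12

12


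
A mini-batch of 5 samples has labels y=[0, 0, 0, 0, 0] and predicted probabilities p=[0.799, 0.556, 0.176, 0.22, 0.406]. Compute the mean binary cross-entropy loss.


L[0] = -ln(1-0.799) = -ln(0.201) = 1.6045
L[1] = -ln(1-0.556) = -ln(0.444) = 0.8119
L[2] = -ln(1-0.176) = -ln(0.824) = 0.1936
L[3] = -ln(1-0.22) = -ln(0.78) = 0.2485
L[4] = -ln(1-0.406) = -ln(0.594) = 0.5209
mean = (1.6045 + 0.8119 + 0.1936 + 0.2485 + 0.5209)/5 = 0.6759

0.6759


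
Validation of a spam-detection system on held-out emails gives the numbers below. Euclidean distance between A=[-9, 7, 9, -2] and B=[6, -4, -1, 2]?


d = √((-9-6)² + (7+ 4)² + (9+ 1)² + (-2-2)²)
  = √(225 + 121 + 100 + 16)
  = √462 = 21.4942

21.4942


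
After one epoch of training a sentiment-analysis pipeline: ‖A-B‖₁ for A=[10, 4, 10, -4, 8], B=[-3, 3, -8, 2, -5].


d = |10+ 3| + |4-3| + |10+ 8| + |-4-2| + |8+ 5|
  = 13 + 1 + 18 + 6 + 13
  = 51

51


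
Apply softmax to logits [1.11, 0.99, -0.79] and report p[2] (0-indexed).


Exponentials: e^1.11=3.0344, e^0.99=2.6912, e^-0.79=0.4538
Sum = 6.1794
Softmax = [0.491, 0.4355, 0.0734]
p[2] = 0.4538/6.1794 = 0.0734

0.0734


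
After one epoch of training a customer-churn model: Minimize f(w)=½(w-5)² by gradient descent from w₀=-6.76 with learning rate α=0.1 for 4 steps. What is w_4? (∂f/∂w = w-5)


step 1: grad = -6.76-5 = -11.76; w = -6.76 - 0.1·(-11.76) = -5.584
step 2: grad = -5.584-5 = -10.584; w = -5.584 - 0.1·(-10.584) = -4.5256
step 3: grad = -4.5256-5 = -9.5256; w = -4.5256 - 0.1·(-9.5256) = -3.57304
step 4: grad = -3.57304-5 = -8.57304; w = -3.57304 - 0.1·(-8.57304) = -2.715736

-2.715736


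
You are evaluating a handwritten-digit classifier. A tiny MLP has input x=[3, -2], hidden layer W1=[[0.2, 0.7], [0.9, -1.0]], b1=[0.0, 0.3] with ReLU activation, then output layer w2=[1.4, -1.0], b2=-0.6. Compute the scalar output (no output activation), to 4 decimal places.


z1[0] = (0.2)·(3) + (0.7)·(-2) + 0.0 = -0.8
z1[1] = (0.9)·(3) + (-1.0)·(-2) + 0.3 = 5.0
h = ReLU(z1) = [0.0, 5.0]
output = (1.4)·(0.0) + (-1.0)·(5.0) - 0.6 = -5.6

-5.6


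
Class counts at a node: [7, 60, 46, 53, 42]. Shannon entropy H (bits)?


Probabilities: [7/208, 60/208, 46/208, 53/208, 42/208] ≈ [0.0337, 0.2885, 0.2212, 0.2548, 0.2019]
H = -((7/208)·log₂(7/208) + (60/208)·log₂(60/208) + (46/208)·log₂(46/208) + (53/208)·log₂(53/208) + (42/208)·log₂(42/208))
  = 2.1321 bits

2.1321 bits


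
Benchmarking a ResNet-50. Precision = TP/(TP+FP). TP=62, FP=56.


Precision = TP/(TP+FP)
= 62/(62+56)
= 62/118 = 52.54%

52.54%


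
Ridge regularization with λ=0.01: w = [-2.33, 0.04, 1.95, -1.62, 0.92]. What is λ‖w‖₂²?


‖w‖₂² = (-2.33)² + (0.04)² + (1.95)² + (-1.62)² + (0.92)²
     = 5.4289 + 0.0016 + 3.8025 + 2.6244 + 0.8464
     = 12.7038
λ·‖w‖₂² = 0.01·12.7038 = 0.127038

0.127038


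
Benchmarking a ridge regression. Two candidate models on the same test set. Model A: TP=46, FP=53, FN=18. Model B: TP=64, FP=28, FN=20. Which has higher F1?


Model A: P=46/99=0.4646, R=46/64=0.7188, F1=2PR/(P+R)=2TP/(2TP+FP+FN)=92/163=0.5644
Model B: P=64/92=0.6957, R=64/84=0.7619, F1=2PR/(P+R)=2TP/(2TP+FP+FN)=128/176=0.7273
0.5644 < 0.7273 → Model B

Model B


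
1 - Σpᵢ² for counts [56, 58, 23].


Probabilities: [56/137, 58/137, 23/137] ≈ [0.4088, 0.4234, 0.1679]
Σpᵢ² = (3136 + 3364 + 529)/137² = 7029/18769
Gini = 1 - Σpᵢ² = 1 - 7029/18769 = 0.6255

0.6255


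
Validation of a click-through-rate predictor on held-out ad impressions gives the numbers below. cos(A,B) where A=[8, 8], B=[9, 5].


A·B = 8·9 + 8·5 = 112
‖A‖ = √128 = 11.3137, ‖B‖ = √106 = 10.2956
cos = 112/(√128·√106) = 112/√13568 = 0.9615

0.9615


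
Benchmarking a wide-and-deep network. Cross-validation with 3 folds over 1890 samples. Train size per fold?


Fold size = 1890/3 = 630
Training per fold = 1890 - 630 = 1260

1260


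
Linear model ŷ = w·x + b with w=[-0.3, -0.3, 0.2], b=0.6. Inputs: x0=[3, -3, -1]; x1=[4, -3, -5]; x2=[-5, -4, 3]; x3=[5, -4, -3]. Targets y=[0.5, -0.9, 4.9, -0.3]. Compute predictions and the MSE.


ŷ0 = (-0.3)·(3) + (-0.3)·(-3) + (0.2)·(-1) + 0.6 = 0.4
ŷ1 = (-0.3)·(4) + (-0.3)·(-3) + (0.2)·(-5) + 0.6 = -0.7
ŷ2 = (-0.3)·(-5) + (-0.3)·(-4) + (0.2)·(3) + 0.6 = 3.9
ŷ3 = (-0.3)·(5) + (-0.3)·(-4) + (0.2)·(-3) + 0.6 = -0.3
errors² = [0.01, 0.04, 1.0, 0.0]
MSE = 1.0500/4 = 0.2625

0.2625


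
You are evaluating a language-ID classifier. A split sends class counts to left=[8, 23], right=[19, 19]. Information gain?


Parent = [27, 42], H_parent = 0.9656
H_left = 0.8238 (n=31), H_right = 1 (n=38)
H_children = (31/69)·0.8238 + (38/69)·1 = 0.9208
IG = 0.9656 - 0.9208 = 0.0448

0.0448


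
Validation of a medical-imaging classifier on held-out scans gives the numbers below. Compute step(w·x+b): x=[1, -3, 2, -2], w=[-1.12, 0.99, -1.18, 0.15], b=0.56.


z = (1)·(-1.12) + (-3)·(0.99) + (2)·(-1.18) + (-2)·(0.15) + 0.56
  = -6.19
step(z) = 0 (z<0)

0


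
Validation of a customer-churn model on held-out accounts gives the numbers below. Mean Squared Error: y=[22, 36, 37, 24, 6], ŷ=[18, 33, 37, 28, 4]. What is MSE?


Squared errors: (22-18)²=16, (36-33)²=9, (37-37)²=0, (24-28)²=16, (6-4)²=4
Sum = 45
MSE = 45/5 = 9

9


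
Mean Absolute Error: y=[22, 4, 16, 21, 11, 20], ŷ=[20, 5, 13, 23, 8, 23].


Absolute errors: |22-20|=2, |4-5|=1, |16-13|=3, |21-23|=2, |11-8|=3, |20-23|=3
Sum = 14
MAE = 14/6 = 7/3

7/3


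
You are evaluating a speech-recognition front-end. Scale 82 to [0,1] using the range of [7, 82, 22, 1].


min=1, max=82
(82-1)/(82-1) = 81/81 = 1.0

1.0


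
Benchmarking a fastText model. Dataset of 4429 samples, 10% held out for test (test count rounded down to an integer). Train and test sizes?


Test = ⌊4429·10/100⌋ = 442
Train = 4429 - 442 = 3987

Train: 3987, Test: 442


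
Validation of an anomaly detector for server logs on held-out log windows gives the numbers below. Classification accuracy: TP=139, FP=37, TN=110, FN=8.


Accuracy = (TP+TN)/(TP+TN+FP+FN)
= (139+110)/(294)
= 249/294 = 84.69%

84.69%


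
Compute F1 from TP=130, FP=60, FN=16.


Precision = 130/190 = 0.6842
Recall = 130/146 = 0.8904
F1 = 2·P·R/(P+R) = 2·TP/(2·TP+FP+FN) = 260/(260+60+16) = 260/336 = 0.7738

0.7738


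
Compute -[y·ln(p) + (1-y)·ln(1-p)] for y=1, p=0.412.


BCE = -[y·ln(p) + (1-y)·ln(1-p)]
= -1·ln(0.412) - 0
= -ln(0.412) = 0.8867

0.8867


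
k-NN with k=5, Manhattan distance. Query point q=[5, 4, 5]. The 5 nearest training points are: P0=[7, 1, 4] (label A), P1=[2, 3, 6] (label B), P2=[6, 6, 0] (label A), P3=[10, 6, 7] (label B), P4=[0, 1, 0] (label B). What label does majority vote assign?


d(q,P0) = 6  (label A)
d(q,P1) = 5  (label B)
d(q,P2) = 8  (label A)
d(q,P3) = 9  (label B)
d(q,P4) = 13  (label B)
Votes: A=2, B=3
Majority → B

B


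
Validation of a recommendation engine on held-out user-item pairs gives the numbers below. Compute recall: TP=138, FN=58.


Recall = TP/(TP+FN)
= 138/(138+58)
= 138/196 = 70.41%

70.41%


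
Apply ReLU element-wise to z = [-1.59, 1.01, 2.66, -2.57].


ReLU(-1.59) = max(0, -1.59) = 0.0
ReLU(1.01) = max(0, 1.01) = 1.01
ReLU(2.66) = max(0, 2.66) = 2.66
ReLU(-2.57) = max(0, -2.57) = 0.0
result = [0.0, 1.01, 2.66, 0.0]

[0.0, 1.01, 2.66, 0.0]


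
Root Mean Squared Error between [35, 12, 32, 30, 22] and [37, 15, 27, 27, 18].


MSE = 63/5 = 12.6
RMSE = √(63/5) = 3.5496

3.5496


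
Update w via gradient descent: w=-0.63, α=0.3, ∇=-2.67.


w_new = w - α·∇
= -0.63 - 0.3·-2.67
= -0.63 + 0.801
= 0.171

0.171


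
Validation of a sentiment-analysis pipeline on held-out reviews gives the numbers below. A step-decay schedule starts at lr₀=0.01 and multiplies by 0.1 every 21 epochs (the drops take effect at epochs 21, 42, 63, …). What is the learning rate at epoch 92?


n_drops = ⌊92/21⌋ = 4
lr = 0.01·0.1^4 = 0.01·0.0001 = 0.000001

0.000001


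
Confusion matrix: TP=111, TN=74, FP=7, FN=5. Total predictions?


Total = TP + TN + FP + FN
= 111 + 74 + 7 + 5
= 197
(Predicted positive: 118, predicted negative: 79)

197


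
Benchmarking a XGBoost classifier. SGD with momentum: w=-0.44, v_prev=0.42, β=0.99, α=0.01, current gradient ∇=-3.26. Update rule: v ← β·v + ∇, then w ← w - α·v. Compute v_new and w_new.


v_new = 0.99·0.42 - 3.26 = 0.4158 - 3.26 = -2.8442
w_new = -0.44 - 0.01·-2.8442 = -0.44 + 0.028442 = -0.411558

v_new=-2.8442, w_new=-0.411558


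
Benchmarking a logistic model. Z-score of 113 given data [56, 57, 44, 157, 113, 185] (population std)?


μ = 102, σ = 54.0679
z = (113 - 102)/54.0679 = 0.2034

0.2034


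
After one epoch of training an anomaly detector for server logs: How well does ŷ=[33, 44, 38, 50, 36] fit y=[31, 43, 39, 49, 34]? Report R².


ȳ = 39.2
SS_res = Σ(y-ŷ)² = 11
SS_tot = Σ(y-ȳ)² = 204.8
R² = 1 - SS_res/SS_tot = 1 - 0.0537 = 0.9463

0.9463


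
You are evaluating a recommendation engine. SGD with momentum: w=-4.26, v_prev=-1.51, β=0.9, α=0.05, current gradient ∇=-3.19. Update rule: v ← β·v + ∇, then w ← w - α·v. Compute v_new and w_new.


v_new = 0.9·-1.51 - 3.19 = -1.359 - 3.19 = -4.549
w_new = -4.26 - 0.05·-4.549 = -4.26 + 0.22745 = -4.03255

v_new=-4.549, w_new=-4.03255


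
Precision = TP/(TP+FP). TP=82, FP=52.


Precision = TP/(TP+FP)
= 82/(82+52)
= 82/134 = 61.19%

61.19%


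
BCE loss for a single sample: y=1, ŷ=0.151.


BCE = -[y·ln(p) + (1-y)·ln(1-p)]
= -1·ln(0.151) - 0
= -ln(0.151) = 1.8905

1.8905


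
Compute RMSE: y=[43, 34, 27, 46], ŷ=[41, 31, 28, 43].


MSE = 23/4 = 5.75
RMSE = √(23/4) = 2.3979

2.3979


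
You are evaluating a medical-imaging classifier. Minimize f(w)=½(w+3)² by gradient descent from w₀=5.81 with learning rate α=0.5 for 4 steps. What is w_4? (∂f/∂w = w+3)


step 1: grad = 5.81+3 = 8.81; w = 5.81 - 0.5·(8.81) = 1.405
step 2: grad = 1.405+3 = 4.405; w = 1.405 - 0.5·(4.405) = -0.7975
step 3: grad = -0.7975+3 = 2.2025; w = -0.7975 - 0.5·(2.2025) = -1.89875
step 4: grad = -1.89875+3 = 1.10125; w = -1.89875 - 0.5·(1.10125) = -2.449375

-2.449375


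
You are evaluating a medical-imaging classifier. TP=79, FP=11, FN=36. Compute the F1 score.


Precision = 79/90 = 0.8778
Recall = 79/115 = 0.687
F1 = 2·P·R/(P+R) = 2·TP/(2·TP+FP+FN) = 158/(158+11+36) = 158/205 = 0.7707

0.7707


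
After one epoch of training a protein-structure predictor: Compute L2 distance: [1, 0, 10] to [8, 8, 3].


d = √((1-8)² + (0-8)² + (10-3)²)
  = √(49 + 64 + 49)
  = √162 = 12.7279

12.7279


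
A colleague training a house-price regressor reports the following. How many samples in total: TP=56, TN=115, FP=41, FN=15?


Total = TP + TN + FP + FN
= 56 + 115 + 41 + 15
= 227
(Predicted positive: 97, predicted negative: 130)

227


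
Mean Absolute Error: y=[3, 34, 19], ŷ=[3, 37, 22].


Absolute errors: |3-3|=0, |34-37|=3, |19-22|=3
Sum = 6
MAE = 6/3 = 2

2


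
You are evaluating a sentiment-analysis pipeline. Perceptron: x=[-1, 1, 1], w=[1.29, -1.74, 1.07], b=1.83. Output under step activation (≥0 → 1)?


z = (-1)·(1.29) + (1)·(-1.74) + (1)·(1.07) + 1.83
  = -0.13
step(z) = 0 (z<0)

0


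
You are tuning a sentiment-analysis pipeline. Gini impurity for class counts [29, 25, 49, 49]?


Probabilities: [29/152, 25/152, 49/152, 49/152] ≈ [0.1908, 0.1645, 0.3224, 0.3224]
Σpᵢ² = (841 + 625 + 2401 + 2401)/152² = 6268/23104
Gini = 1 - Σpᵢ² = 1 - 6268/23104 = 0.7287

0.7287


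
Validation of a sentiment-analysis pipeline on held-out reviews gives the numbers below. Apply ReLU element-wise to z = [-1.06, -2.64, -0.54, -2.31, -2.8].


ReLU(-1.06) = max(0, -1.06) = 0.0
ReLU(-2.64) = max(0, -2.64) = 0.0
ReLU(-0.54) = max(0, -0.54) = 0.0
ReLU(-2.31) = max(0, -2.31) = 0.0
ReLU(-2.8) = max(0, -2.8) = 0.0
result = [0.0, 0.0, 0.0, 0.0, 0.0]

[0.0, 0.0, 0.0, 0.0, 0.0]


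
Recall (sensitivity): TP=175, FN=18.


Recall = TP/(TP+FN)
= 175/(175+18)
= 175/193 = 90.67%

90.67%


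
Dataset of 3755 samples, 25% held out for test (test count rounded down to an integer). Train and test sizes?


Test = ⌊3755·25/100⌋ = 938
Train = 3755 - 938 = 2817

Train: 2817, Test: 938


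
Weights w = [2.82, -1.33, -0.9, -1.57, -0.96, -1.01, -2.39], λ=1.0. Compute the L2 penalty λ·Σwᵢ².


‖w‖₂² = (2.82)² + (-1.33)² + (-0.9)² + (-1.57)² + (-0.96)² + (-1.01)² + (-2.39)²
     = 7.9524 + 1.7689 + 0.81 + 2.4649 + 0.9216 + 1.0201 + 5.7121
     = 20.65
λ·‖w‖₂² = 1.0·20.65 = 20.65

20.65


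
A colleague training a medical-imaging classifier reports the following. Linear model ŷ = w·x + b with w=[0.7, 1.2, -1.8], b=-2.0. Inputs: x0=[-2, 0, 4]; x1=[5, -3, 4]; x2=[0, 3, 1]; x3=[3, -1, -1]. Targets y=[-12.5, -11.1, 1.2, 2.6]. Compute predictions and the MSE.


ŷ0 = (0.7)·(-2) + (1.2)·(0) + (-1.8)·(4) - 2.0 = -10.6
ŷ1 = (0.7)·(5) + (1.2)·(-3) + (-1.8)·(4) - 2.0 = -9.3
ŷ2 = (0.7)·(0) + (1.2)·(3) + (-1.8)·(1) - 2.0 = -0.2
ŷ3 = (0.7)·(3) + (1.2)·(-1) + (-1.8)·(-1) - 2.0 = 0.7
errors² = [3.61, 3.24, 1.96, 3.61]
MSE = 12.4200/4 = 3.105

3.105


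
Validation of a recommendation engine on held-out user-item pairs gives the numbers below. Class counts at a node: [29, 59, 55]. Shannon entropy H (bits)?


Probabilities: [29/143, 59/143, 55/143] ≈ [0.2028, 0.4126, 0.3846]
H = -((29/143)·log₂(29/143) + (59/143)·log₂(59/143) + (55/143)·log₂(55/143))
  = 1.524 bits

1.524 bits


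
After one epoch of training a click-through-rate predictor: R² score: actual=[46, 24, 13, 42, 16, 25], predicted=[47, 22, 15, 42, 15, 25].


ȳ = 27.6667
SS_res = Σ(y-ŷ)² = 10
SS_tot = Σ(y-ȳ)² = 913.33
R² = 1 - SS_res/SS_tot = 1 - 0.0109 = 0.9891

0.9891


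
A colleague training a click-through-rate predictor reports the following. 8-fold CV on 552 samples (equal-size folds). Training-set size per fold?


Fold size = 552/8 = 69
Training per fold = 552 - 69 = 483

483


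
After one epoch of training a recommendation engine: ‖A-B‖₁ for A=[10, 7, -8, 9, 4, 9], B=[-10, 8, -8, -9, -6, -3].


d = |10+ 10| + |7-8| + |-8+ 8| + |9+ 9| + |4+ 6| + |9+ 3|
  = 20 + 1 + 0 + 18 + 10 + 12
  = 61

61


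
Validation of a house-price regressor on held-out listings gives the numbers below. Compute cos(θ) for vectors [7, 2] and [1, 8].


A·B = 7·1 + 2·8 = 23
‖A‖ = √53 = 7.2801, ‖B‖ = √65 = 8.0623
cos = 23/(√53·√65) = 23/√3445 = 0.3919

0.3919


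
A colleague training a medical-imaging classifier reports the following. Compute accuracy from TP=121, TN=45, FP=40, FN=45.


Accuracy = (TP+TN)/(TP+TN+FP+FN)
= (121+45)/(251)
= 166/251 = 66.14%

66.14%


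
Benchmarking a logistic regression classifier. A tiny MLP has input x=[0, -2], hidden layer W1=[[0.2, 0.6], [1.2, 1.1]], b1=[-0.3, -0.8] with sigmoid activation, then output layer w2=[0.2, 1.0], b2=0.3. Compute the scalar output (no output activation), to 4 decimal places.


z1[0] = (0.2)·(0) + (0.6)·(-2) - 0.3 = -1.5
z1[1] = (1.2)·(0) + (1.1)·(-2) - 0.8 = -3.0
h = sigmoid(z1) = [0.1824, 0.0474]
output = (0.2)·(0.1824) + (1.0)·(0.0474) + 0.3 = 0.3839

0.3839


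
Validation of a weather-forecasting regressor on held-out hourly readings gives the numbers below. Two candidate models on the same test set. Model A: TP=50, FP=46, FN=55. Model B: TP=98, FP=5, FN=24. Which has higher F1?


Model A: P=50/96=0.5208, R=50/105=0.4762, F1=2PR/(P+R)=2TP/(2TP+FP+FN)=100/201=0.4975
Model B: P=98/103=0.9515, R=98/122=0.8033, F1=2PR/(P+R)=2TP/(2TP+FP+FN)=196/225=0.8711
0.4975 < 0.8711 → Model B

Model B


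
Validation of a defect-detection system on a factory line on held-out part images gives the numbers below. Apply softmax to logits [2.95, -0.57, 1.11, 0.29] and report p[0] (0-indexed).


Exponentials: e^2.95=19.106, e^-0.57=0.5655, e^1.11=3.0344, e^0.29=1.3364
Sum = 24.0423
Softmax = [0.7947, 0.0235, 0.1262, 0.0556]
p[0] = 19.106/24.0423 = 0.7947

0.7947


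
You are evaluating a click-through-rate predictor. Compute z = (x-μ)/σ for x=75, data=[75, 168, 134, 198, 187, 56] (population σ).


μ = 136.3333, σ = 54.15
z = (75 - 136.3333)/54.15 = -1.1327

-1.1327


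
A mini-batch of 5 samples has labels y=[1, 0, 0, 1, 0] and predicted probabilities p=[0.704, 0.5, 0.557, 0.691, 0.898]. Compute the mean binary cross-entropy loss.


L[0] = -ln(0.704) = 0.351
L[1] = -ln(1-0.5) = -ln(0.5) = 0.6931
L[2] = -ln(1-0.557) = -ln(0.443) = 0.8142
L[3] = -ln(0.691) = 0.3696
L[4] = -ln(1-0.898) = -ln(0.102) = 2.2828
mean = (0.351 + 0.6931 + 0.8142 + 0.3696 + 2.2828)/5 = 0.9021

0.9021


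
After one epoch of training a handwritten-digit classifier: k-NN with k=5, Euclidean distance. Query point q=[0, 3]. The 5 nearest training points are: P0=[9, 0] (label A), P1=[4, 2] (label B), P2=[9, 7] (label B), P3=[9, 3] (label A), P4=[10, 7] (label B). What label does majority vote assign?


d(q,P0) = 9.4868  (label A)
d(q,P1) = 4.1231  (label B)
d(q,P2) = 9.8489  (label B)
d(q,P3) = 9.0  (label A)
d(q,P4) = 10.7703  (label B)
Votes: A=2, B=3
Majority → B

B


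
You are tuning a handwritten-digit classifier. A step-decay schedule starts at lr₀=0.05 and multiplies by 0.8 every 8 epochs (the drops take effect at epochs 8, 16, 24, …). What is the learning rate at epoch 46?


n_drops = ⌊46/8⌋ = 5
lr = 0.05·0.8^5 = 0.05·0.32768 = 0.016384

0.016384


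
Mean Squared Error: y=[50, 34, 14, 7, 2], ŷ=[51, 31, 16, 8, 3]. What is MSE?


Squared errors: (50-51)²=1, (34-31)²=9, (14-16)²=4, (7-8)²=1, (2-3)²=1
Sum = 16
MSE = 16/5 = 16/5

16/5


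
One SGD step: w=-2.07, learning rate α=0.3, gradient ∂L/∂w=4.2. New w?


w_new = w - α·∇
= -2.07 - 0.3·4.2
= -2.07 - 1.26
= -3.33

-3.33


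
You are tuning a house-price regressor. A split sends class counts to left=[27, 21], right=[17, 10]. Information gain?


Parent = [44, 31], H_parent = 0.9782
H_left = 0.9887 (n=48), H_right = 0.951 (n=27)
H_children = (48/75)·0.9887 + (27/75)·0.951 = 0.9751
IG = 0.9782 - 0.9751 = 0.0031

0.0031


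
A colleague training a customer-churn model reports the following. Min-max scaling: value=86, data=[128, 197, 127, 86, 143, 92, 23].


min=23, max=197
(86-23)/(197-23) = 63/174 = 0.3621

0.3621


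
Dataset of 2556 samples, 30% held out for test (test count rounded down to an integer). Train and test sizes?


Test = ⌊2556·30/100⌋ = 766
Train = 2556 - 766 = 1790

Train: 1790, Test: 766


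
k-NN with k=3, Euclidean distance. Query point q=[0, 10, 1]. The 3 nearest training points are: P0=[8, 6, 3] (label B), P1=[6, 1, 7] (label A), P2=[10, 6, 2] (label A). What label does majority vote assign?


d(q,P0) = 9.1652  (label B)
d(q,P1) = 12.3693  (label A)
d(q,P2) = 10.8167  (label A)
Votes: A=2, B=1
Majority → A

A


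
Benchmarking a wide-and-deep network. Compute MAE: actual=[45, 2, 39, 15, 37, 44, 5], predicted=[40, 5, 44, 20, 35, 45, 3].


Absolute errors: |45-40|=5, |2-5|=3, |39-44|=5, |15-20|=5, |37-35|=2, |44-45|=1, |5-3|=2
Sum = 23
MAE = 23/7 = 23/7

23/7


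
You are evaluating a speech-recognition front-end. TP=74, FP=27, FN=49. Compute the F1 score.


Precision = 74/101 = 0.7327
Recall = 74/123 = 0.6016
F1 = 2·P·R/(P+R) = 2·TP/(2·TP+FP+FN) = 148/(148+27+49) = 148/224 = 0.6607

0.6607


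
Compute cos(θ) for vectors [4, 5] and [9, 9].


A·B = 4·9 + 5·9 = 81
‖A‖ = √41 = 6.4031, ‖B‖ = √162 = 12.7279
cos = 81/(√41·√162) = 81/√6642 = 0.9939

0.9939


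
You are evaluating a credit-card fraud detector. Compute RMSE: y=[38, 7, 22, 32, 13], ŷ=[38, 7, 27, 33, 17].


MSE = 42/5 = 8.4
RMSE = √(42/5) = 2.8983

2.8983


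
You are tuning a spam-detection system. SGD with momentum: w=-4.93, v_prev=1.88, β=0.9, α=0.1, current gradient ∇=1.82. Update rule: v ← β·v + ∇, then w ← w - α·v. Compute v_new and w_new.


v_new = 0.9·1.88 + 1.82 = 1.692 + 1.82 = 3.512
w_new = -4.93 - 0.1·3.512 = -4.93 - 0.3512 = -5.2812

v_new=3.512, w_new=-5.2812


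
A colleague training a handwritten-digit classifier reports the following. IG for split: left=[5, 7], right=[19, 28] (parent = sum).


Parent = [24, 35], H_parent = 0.9748
H_left = 0.9799 (n=12), H_right = 0.9734 (n=47)
H_children = (12/59)·0.9799 + (47/59)·0.9734 = 0.9747
IG = 0.9748 - 0.9747 = 0.0001

0.0001


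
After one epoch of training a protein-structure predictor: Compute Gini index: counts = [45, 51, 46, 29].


Probabilities: [45/171, 51/171, 46/171, 29/171] ≈ [0.2632, 0.2982, 0.269, 0.1696]
Σpᵢ² = (2025 + 2601 + 2116 + 841)/171² = 7583/29241
Gini = 1 - Σpᵢ² = 1 - 7583/29241 = 0.7407

0.7407


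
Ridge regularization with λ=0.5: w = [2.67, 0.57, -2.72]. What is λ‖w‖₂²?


‖w‖₂² = (2.67)² + (0.57)² + (-2.72)²
     = 7.1289 + 0.3249 + 7.3984
     = 14.8522
λ·‖w‖₂² = 0.5·14.8522 = 7.4261

7.4261


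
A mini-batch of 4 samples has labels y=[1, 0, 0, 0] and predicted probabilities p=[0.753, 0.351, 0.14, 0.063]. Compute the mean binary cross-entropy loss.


L[0] = -ln(0.753) = 0.2837
L[1] = -ln(1-0.351) = -ln(0.649) = 0.4323
L[2] = -ln(1-0.14) = -ln(0.86) = 0.1508
L[3] = -ln(1-0.063) = -ln(0.937) = 0.0651
mean = (0.2837 + 0.4323 + 0.1508 + 0.0651)/4 = 0.233

0.233


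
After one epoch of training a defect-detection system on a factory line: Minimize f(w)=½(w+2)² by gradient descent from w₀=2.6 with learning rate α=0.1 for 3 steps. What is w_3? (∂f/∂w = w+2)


step 1: grad = 2.6+2 = 4.6; w = 2.6 - 0.1·(4.6) = 2.14
step 2: grad = 2.14+2 = 4.14; w = 2.14 - 0.1·(4.14) = 1.726
step 3: grad = 1.726+2 = 3.726; w = 1.726 - 0.1·(3.726) = 1.3534

1.3534


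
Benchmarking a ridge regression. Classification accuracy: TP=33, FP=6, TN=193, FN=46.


Accuracy = (TP+TN)/(TP+TN+FP+FN)
= (33+193)/(278)
= 226/278 = 81.29%

81.29%


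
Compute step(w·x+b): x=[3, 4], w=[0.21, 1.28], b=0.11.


z = (3)·(0.21) + (4)·(1.28) + 0.11
  = 5.86
step(z) = 1 (z≥0)

1


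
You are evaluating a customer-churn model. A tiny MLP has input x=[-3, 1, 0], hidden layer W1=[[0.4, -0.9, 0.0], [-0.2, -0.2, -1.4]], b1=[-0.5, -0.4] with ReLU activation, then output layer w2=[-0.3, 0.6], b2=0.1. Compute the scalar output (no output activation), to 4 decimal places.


z1[0] = (0.4)·(-3) + (-0.9)·(1) + (0.0)·(0) - 0.5 = -2.6
z1[1] = (-0.2)·(-3) + (-0.2)·(1) + (-1.4)·(0) - 0.4 = 0.0
h = ReLU(z1) = [0.0, 0.0]
output = (-0.3)·(0.0) + (0.6)·(0.0) + 0.1 = 0.1

0.1


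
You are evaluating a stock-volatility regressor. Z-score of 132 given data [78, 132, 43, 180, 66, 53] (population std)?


μ = 92, σ = 48.5421
z = (132 - 92)/48.5421 = 0.824

0.824


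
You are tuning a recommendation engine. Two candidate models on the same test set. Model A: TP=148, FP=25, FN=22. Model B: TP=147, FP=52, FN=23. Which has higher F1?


Model A: P=148/173=0.8555, R=148/170=0.8706, F1=2PR/(P+R)=2TP/(2TP+FP+FN)=296/343=0.863
Model B: P=147/199=0.7387, R=147/170=0.8647, F1=2PR/(P+R)=2TP/(2TP+FP+FN)=294/369=0.7967
0.863 > 0.7967 → Model A

Model A


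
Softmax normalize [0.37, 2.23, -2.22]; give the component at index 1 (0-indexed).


Exponentials: e^0.37=1.4477, e^2.23=9.2999, e^-2.22=0.1086
Sum = 10.8562
Softmax = [0.1334, 0.8566, 0.01]
p[1] = 9.2999/10.8562 = 0.8566

0.8566


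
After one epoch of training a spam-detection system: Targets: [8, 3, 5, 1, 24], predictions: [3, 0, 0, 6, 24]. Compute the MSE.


Squared errors: (8-3)²=25, (3-0)²=9, (5-0)²=25, (1-6)²=25, (24-24)²=0
Sum = 84
MSE = 84/5 = 84/5

84/5


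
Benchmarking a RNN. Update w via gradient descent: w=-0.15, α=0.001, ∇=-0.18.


w_new = w - α·∇
= -0.15 - 0.001·-0.18
= -0.15 + 0.00018
= -0.14982

-0.14982


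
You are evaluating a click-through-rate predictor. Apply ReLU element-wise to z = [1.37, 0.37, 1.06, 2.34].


ReLU(1.37) = max(0, 1.37) = 1.37
ReLU(0.37) = max(0, 0.37) = 0.37
ReLU(1.06) = max(0, 1.06) = 1.06
ReLU(2.34) = max(0, 2.34) = 2.34
result = [1.37, 0.37, 1.06, 2.34]

[1.37, 0.37, 1.06, 2.34]


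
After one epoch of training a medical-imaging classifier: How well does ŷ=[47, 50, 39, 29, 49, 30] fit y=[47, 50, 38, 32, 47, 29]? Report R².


ȳ = 40.5
SS_res = Σ(y-ŷ)² = 15
SS_tot = Σ(y-ȳ)² = 385.5
R² = 1 - SS_res/SS_tot = 1 - 0.0389 = 0.9611

0.9611


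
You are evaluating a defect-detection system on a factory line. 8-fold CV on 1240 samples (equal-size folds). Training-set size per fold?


Fold size = 1240/8 = 155
Training per fold = 1240 - 155 = 1085

1085


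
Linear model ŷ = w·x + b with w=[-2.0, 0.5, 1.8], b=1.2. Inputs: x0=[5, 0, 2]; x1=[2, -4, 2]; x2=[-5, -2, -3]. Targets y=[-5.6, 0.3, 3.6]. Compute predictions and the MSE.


ŷ0 = (-2.0)·(5) + (0.5)·(0) + (1.8)·(2) + 1.2 = -5.2
ŷ1 = (-2.0)·(2) + (0.5)·(-4) + (1.8)·(2) + 1.2 = -1.2
ŷ2 = (-2.0)·(-5) + (0.5)·(-2) + (1.8)·(-3) + 1.2 = 4.8
errors² = [0.16, 2.25, 1.44]
MSE = 3.8500/3 = 1.2833

1.2833


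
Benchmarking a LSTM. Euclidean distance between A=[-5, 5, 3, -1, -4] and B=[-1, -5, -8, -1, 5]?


d = √((-5+ 1)² + (5+ 5)² + (3+ 8)² + (-1+ 1)² + (-4-5)²)
  = √(16 + 100 + 121 + 0 + 81)
  = √318 = 17.8326

17.8326


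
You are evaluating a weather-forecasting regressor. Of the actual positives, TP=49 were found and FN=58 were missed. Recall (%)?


Recall = TP/(TP+FN)
= 49/(49+58)
= 49/107 = 45.79%

45.79%


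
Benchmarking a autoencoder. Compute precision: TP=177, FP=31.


Precision = TP/(TP+FP)
= 177/(177+31)
= 177/208 = 85.1%

85.1%


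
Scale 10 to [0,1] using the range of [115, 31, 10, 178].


min=10, max=178
(10-10)/(178-10) = 0/168 = 0.0

0.0


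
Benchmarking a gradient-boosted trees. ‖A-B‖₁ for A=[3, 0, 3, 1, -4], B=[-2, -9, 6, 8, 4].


d = |3+ 2| + |0+ 9| + |3-6| + |1-8| + |-4-4|
  = 5 + 9 + 3 + 7 + 8
  = 32

32


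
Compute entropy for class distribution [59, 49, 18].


Probabilities: [59/126, 49/126, 18/126] ≈ [0.4683, 0.3889, 0.1429]
H = -((59/126)·log₂(59/126) + (49/126)·log₂(49/126) + (18/126)·log₂(18/126))
  = 1.4435 bits

1.4435 bits


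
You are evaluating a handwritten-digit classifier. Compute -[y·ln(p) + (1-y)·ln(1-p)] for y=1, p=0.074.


BCE = -[y·ln(p) + (1-y)·ln(1-p)]
= -1·ln(0.074) - 0
= -ln(0.074) = 2.6037

2.6037


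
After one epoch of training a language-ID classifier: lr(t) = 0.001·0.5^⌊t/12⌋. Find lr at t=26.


n_drops = ⌊26/12⌋ = 2
lr = 0.001·0.5^2 = 0.001·0.25 = 0.00025

0.00025


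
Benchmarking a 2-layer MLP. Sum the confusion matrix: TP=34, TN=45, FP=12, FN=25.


Total = TP + TN + FP + FN
= 34 + 45 + 12 + 25
= 116
(Predicted positive: 46, predicted negative: 70)

116


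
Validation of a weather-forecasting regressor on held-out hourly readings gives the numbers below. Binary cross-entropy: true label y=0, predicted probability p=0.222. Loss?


BCE = -[y·ln(p) + (1-y)·ln(1-p)]
= -0 - 1·ln(1-0.222)
= -ln(0.778) = 0.251

0.251


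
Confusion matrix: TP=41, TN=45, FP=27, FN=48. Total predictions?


Total = TP + TN + FP + FN
= 41 + 45 + 27 + 48
= 161
(Predicted positive: 68, predicted negative: 93)

161


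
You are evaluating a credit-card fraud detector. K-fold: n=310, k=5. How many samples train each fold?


Fold size = 310/5 = 62
Training per fold = 310 - 62 = 248

248


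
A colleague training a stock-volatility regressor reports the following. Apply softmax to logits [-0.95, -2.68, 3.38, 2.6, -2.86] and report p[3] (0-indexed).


Exponentials: e^-0.95=0.3867, e^-2.68=0.0686, e^3.38=29.3708, e^2.6=13.4637, e^-2.86=0.0573
Sum = 43.3471
Softmax = [0.0089, 0.0016, 0.6776, 0.3106, 0.0013]
p[3] = 13.4637/43.3471 = 0.3106

0.3106


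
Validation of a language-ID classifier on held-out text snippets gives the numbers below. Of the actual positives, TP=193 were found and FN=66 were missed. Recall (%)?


Recall = TP/(TP+FN)
= 193/(193+66)
= 193/259 = 74.52%

74.52%


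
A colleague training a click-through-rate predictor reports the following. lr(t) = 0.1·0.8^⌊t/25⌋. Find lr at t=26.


n_drops = ⌊26/25⌋ = 1
lr = 0.1·0.8^1 = 0.1·0.8 = 0.08

0.08


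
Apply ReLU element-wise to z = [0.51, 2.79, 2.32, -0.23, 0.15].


ReLU(0.51) = max(0, 0.51) = 0.51
ReLU(2.79) = max(0, 2.79) = 2.79
ReLU(2.32) = max(0, 2.32) = 2.32
ReLU(-0.23) = max(0, -0.23) = 0.0
ReLU(0.15) = max(0, 0.15) = 0.15
result = [0.51, 2.79, 2.32, 0.0, 0.15]

[0.51, 2.79, 2.32, 0.0, 0.15]


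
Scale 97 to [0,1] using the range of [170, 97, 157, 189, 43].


min=43, max=189
(97-43)/(189-43) = 54/146 = 0.3699

0.3699


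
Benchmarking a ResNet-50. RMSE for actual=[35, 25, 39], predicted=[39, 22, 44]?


MSE = 50/3 = 16.6667
RMSE = √(50/3) = 4.0825

4.0825


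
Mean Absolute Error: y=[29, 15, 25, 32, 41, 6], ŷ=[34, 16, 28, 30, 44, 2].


Absolute errors: |29-34|=5, |15-16|=1, |25-28|=3, |32-30|=2, |41-44|=3, |6-2|=4
Sum = 18
MAE = 18/6 = 3

3


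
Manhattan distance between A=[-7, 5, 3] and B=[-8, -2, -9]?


d = |-7+ 8| + |5+ 2| + |3+ 9|
  = 1 + 7 + 12
  = 20

20


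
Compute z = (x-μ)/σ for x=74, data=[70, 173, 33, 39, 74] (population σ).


μ = 77.8, σ = 50.3007
z = (74 - 77.8)/50.3007 = -0.0755

-0.0755


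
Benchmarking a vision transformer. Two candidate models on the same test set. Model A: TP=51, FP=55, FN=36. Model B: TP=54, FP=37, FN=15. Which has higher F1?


Model A: P=51/106=0.4811, R=51/87=0.5862, F1=2PR/(P+R)=2TP/(2TP+FP+FN)=102/193=0.5285
Model B: P=54/91=0.5934, R=54/69=0.7826, F1=2PR/(P+R)=2TP/(2TP+FP+FN)=108/160=0.675
0.5285 < 0.675 → Model B

Model B


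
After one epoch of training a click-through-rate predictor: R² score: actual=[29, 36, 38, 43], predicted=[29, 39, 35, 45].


ȳ = 36.5
SS_res = Σ(y-ŷ)² = 22
SS_tot = Σ(y-ȳ)² = 101
R² = 1 - SS_res/SS_tot = 1 - 0.2178 = 0.7822

0.7822


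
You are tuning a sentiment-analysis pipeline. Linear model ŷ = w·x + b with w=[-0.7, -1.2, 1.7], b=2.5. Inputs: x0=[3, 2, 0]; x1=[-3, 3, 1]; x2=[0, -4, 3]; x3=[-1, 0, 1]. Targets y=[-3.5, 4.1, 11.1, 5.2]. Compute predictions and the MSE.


ŷ0 = (-0.7)·(3) + (-1.2)·(2) + (1.7)·(0) + 2.5 = -2.0
ŷ1 = (-0.7)·(-3) + (-1.2)·(3) + (1.7)·(1) + 2.5 = 2.7
ŷ2 = (-0.7)·(0) + (-1.2)·(-4) + (1.7)·(3) + 2.5 = 12.4
ŷ3 = (-0.7)·(-1) + (-1.2)·(0) + (1.7)·(1) + 2.5 = 4.9
errors² = [2.25, 1.96, 1.69, 0.09]
MSE = 5.9900/4 = 1.4975

1.4975


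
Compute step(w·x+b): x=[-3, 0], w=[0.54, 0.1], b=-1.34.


z = (-3)·(0.54) + (0)·(0.1) - 1.34
  = -2.96
step(z) = 0 (z<0)

0


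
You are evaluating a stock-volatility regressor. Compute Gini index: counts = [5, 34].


Probabilities: [5/39, 34/39] ≈ [0.1282, 0.8718]
Σpᵢ² = (25 + 1156)/39² = 1181/1521
Gini = 1 - Σpᵢ² = 1 - 1181/1521 = 0.2235

0.2235
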